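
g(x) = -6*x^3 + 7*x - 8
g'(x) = 7 - 18*x^2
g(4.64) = -574.90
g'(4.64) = -380.53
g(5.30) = -864.16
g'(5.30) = -498.62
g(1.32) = -12.56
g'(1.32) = -24.36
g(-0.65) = -10.90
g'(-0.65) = -0.60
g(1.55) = -19.49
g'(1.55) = -36.24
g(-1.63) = 6.57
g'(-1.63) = -40.82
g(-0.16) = -9.10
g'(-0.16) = 6.54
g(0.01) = -7.93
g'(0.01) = 7.00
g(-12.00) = 10276.00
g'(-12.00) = -2585.00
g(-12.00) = 10276.00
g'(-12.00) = -2585.00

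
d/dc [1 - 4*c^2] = -8*c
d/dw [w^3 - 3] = 3*w^2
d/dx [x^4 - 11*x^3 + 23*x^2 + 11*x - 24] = 4*x^3 - 33*x^2 + 46*x + 11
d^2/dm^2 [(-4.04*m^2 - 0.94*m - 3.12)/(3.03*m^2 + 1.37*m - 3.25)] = (16.280796*m^3 - 410.569848*m^2 - 133.248492*m - 166.875956)/(27.818127*m^6 + 37.733499*m^5 - 72.452754*m^4 - 78.375097*m^3 + 77.71335*m^2 + 43.411875*m - 34.328125)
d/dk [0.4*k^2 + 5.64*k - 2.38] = 0.8*k + 5.64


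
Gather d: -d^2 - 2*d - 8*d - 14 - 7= -d^2 - 10*d - 21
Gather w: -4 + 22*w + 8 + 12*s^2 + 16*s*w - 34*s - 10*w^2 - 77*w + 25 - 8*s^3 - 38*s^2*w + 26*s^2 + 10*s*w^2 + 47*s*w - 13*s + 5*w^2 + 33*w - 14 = -8*s^3 + 38*s^2 - 47*s + w^2*(10*s - 5) + w*(-38*s^2 + 63*s - 22) + 15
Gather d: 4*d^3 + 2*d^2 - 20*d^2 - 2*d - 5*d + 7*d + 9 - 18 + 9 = 4*d^3 - 18*d^2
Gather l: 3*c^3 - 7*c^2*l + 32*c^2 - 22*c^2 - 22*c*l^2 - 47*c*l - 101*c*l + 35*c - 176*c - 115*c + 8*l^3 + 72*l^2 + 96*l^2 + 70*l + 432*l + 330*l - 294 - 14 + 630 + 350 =3*c^3 + 10*c^2 - 256*c + 8*l^3 + l^2*(168 - 22*c) + l*(-7*c^2 - 148*c + 832) + 672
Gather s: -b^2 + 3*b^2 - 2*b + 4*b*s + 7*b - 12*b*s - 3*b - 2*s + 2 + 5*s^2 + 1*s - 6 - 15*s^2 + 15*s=2*b^2 + 2*b - 10*s^2 + s*(14 - 8*b) - 4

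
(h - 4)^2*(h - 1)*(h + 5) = h^4 - 4*h^3 - 21*h^2 + 104*h - 80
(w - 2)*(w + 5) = w^2 + 3*w - 10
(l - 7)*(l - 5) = l^2 - 12*l + 35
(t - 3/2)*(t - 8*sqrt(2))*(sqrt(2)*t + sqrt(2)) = sqrt(2)*t^3 - 16*t^2 - sqrt(2)*t^2/2 - 3*sqrt(2)*t/2 + 8*t + 24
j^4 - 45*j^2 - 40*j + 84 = (j - 7)*(j - 1)*(j + 2)*(j + 6)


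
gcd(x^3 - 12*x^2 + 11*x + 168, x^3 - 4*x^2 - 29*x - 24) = x^2 - 5*x - 24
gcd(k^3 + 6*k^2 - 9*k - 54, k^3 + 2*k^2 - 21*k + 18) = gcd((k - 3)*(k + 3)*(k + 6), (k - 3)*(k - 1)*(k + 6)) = k^2 + 3*k - 18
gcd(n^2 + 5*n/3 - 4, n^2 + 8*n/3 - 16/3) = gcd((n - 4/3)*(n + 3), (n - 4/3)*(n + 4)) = n - 4/3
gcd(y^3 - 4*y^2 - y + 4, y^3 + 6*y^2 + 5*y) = y + 1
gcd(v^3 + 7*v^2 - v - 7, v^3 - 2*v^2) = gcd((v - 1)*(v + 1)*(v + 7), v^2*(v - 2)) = 1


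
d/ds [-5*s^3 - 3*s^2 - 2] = 3*s*(-5*s - 2)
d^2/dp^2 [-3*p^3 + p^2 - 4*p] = 2 - 18*p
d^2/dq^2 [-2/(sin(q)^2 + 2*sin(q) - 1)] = 4*(2*sin(q)^4 + 3*sin(q)^3 + sin(q)^2 - 5*sin(q) - 5)/(2*sin(q) - cos(q)^2)^3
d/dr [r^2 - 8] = 2*r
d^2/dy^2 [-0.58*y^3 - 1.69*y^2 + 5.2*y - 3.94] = -3.48*y - 3.38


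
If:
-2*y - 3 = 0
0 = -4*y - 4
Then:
No Solution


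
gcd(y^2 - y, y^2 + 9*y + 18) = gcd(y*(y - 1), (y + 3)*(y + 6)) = 1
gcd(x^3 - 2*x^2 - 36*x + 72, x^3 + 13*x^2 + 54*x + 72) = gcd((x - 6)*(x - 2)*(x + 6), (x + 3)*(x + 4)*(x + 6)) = x + 6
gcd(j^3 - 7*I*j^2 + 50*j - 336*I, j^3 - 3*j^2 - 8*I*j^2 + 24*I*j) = j - 8*I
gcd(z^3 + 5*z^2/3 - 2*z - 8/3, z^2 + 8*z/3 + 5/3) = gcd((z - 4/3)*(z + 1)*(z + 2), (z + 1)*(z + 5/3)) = z + 1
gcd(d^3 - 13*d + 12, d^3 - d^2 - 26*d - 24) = d + 4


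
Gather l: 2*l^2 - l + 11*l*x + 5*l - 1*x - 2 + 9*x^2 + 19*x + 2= 2*l^2 + l*(11*x + 4) + 9*x^2 + 18*x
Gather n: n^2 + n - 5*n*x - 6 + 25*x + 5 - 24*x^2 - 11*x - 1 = n^2 + n*(1 - 5*x) - 24*x^2 + 14*x - 2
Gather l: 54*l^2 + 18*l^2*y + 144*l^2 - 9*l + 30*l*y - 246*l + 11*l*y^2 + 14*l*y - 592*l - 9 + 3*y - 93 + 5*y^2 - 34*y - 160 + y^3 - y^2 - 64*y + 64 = l^2*(18*y + 198) + l*(11*y^2 + 44*y - 847) + y^3 + 4*y^2 - 95*y - 198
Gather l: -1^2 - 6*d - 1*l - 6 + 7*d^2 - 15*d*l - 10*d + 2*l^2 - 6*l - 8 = 7*d^2 - 16*d + 2*l^2 + l*(-15*d - 7) - 15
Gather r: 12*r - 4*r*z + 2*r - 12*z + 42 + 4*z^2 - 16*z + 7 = r*(14 - 4*z) + 4*z^2 - 28*z + 49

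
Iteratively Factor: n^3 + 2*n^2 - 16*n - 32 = (n - 4)*(n^2 + 6*n + 8) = (n - 4)*(n + 4)*(n + 2)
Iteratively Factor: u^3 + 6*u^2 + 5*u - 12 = (u + 3)*(u^2 + 3*u - 4) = (u - 1)*(u + 3)*(u + 4)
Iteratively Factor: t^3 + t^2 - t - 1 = (t + 1)*(t^2 - 1) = (t + 1)^2*(t - 1)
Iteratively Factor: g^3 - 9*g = (g - 3)*(g^2 + 3*g) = (g - 3)*(g + 3)*(g)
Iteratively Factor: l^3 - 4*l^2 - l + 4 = (l + 1)*(l^2 - 5*l + 4) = (l - 1)*(l + 1)*(l - 4)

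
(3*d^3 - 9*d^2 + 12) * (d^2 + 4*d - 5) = 3*d^5 + 3*d^4 - 51*d^3 + 57*d^2 + 48*d - 60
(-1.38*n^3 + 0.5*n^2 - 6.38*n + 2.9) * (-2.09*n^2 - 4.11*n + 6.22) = 2.8842*n^5 + 4.6268*n^4 + 2.6956*n^3 + 23.2708*n^2 - 51.6026*n + 18.038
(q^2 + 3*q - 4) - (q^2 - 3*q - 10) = 6*q + 6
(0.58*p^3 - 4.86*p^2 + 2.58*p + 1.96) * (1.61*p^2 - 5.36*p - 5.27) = 0.9338*p^5 - 10.9334*p^4 + 27.1468*p^3 + 14.939*p^2 - 24.1022*p - 10.3292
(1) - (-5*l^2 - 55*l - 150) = 5*l^2 + 55*l + 151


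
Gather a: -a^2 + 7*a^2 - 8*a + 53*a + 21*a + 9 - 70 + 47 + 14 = 6*a^2 + 66*a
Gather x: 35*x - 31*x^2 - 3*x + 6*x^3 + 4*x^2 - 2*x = 6*x^3 - 27*x^2 + 30*x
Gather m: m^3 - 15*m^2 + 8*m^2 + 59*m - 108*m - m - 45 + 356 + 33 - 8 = m^3 - 7*m^2 - 50*m + 336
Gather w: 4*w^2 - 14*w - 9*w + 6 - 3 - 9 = 4*w^2 - 23*w - 6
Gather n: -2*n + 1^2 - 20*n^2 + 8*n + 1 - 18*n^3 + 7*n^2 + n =-18*n^3 - 13*n^2 + 7*n + 2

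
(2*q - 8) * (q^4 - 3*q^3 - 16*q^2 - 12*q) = 2*q^5 - 14*q^4 - 8*q^3 + 104*q^2 + 96*q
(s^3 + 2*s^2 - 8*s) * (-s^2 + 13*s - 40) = -s^5 + 11*s^4 - 6*s^3 - 184*s^2 + 320*s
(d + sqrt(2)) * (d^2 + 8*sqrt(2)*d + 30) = d^3 + 9*sqrt(2)*d^2 + 46*d + 30*sqrt(2)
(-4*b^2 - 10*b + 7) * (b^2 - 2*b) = -4*b^4 - 2*b^3 + 27*b^2 - 14*b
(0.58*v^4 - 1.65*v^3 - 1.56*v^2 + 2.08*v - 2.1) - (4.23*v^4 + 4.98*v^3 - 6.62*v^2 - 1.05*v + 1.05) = -3.65*v^4 - 6.63*v^3 + 5.06*v^2 + 3.13*v - 3.15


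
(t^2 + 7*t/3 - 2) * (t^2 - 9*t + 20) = t^4 - 20*t^3/3 - 3*t^2 + 194*t/3 - 40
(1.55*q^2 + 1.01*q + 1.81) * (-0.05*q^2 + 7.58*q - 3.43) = -0.0775*q^4 + 11.6985*q^3 + 2.2488*q^2 + 10.2555*q - 6.2083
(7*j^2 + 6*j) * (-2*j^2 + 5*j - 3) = -14*j^4 + 23*j^3 + 9*j^2 - 18*j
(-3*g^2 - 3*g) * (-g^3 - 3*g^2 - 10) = 3*g^5 + 12*g^4 + 9*g^3 + 30*g^2 + 30*g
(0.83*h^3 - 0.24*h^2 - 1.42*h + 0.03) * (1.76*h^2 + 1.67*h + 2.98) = 1.4608*h^5 + 0.9637*h^4 - 0.4266*h^3 - 3.0338*h^2 - 4.1815*h + 0.0894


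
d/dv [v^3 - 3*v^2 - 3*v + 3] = 3*v^2 - 6*v - 3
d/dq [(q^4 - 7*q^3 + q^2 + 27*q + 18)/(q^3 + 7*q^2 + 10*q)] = (q^6 + 14*q^5 - 20*q^4 - 194*q^3 - 233*q^2 - 252*q - 180)/(q^2*(q^4 + 14*q^3 + 69*q^2 + 140*q + 100))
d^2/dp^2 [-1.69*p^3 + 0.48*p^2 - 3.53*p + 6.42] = 0.96 - 10.14*p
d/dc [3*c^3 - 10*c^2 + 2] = c*(9*c - 20)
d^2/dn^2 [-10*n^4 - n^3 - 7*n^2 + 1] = -120*n^2 - 6*n - 14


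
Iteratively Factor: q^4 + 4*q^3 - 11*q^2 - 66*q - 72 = (q - 4)*(q^3 + 8*q^2 + 21*q + 18) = (q - 4)*(q + 2)*(q^2 + 6*q + 9) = (q - 4)*(q + 2)*(q + 3)*(q + 3)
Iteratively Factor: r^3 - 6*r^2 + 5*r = (r - 1)*(r^2 - 5*r) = (r - 5)*(r - 1)*(r)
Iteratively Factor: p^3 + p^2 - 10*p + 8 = (p - 1)*(p^2 + 2*p - 8) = (p - 2)*(p - 1)*(p + 4)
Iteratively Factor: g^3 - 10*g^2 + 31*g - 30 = (g - 5)*(g^2 - 5*g + 6) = (g - 5)*(g - 2)*(g - 3)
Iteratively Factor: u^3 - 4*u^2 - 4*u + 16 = (u + 2)*(u^2 - 6*u + 8) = (u - 2)*(u + 2)*(u - 4)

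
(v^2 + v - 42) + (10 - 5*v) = v^2 - 4*v - 32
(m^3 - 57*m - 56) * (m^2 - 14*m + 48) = m^5 - 14*m^4 - 9*m^3 + 742*m^2 - 1952*m - 2688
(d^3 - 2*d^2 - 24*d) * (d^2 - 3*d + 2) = d^5 - 5*d^4 - 16*d^3 + 68*d^2 - 48*d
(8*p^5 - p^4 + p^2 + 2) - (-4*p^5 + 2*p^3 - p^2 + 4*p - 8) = 12*p^5 - p^4 - 2*p^3 + 2*p^2 - 4*p + 10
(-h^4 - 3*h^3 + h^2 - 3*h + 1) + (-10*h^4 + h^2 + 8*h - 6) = -11*h^4 - 3*h^3 + 2*h^2 + 5*h - 5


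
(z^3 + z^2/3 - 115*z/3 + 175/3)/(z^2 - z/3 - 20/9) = 3*(z^2 + 2*z - 35)/(3*z + 4)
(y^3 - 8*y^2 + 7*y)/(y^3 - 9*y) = (y^2 - 8*y + 7)/(y^2 - 9)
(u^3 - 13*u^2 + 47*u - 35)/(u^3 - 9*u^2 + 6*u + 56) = (u^2 - 6*u + 5)/(u^2 - 2*u - 8)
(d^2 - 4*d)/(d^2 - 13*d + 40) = d*(d - 4)/(d^2 - 13*d + 40)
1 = 1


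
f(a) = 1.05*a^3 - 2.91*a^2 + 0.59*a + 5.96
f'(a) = 3.15*a^2 - 5.82*a + 0.59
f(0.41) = 5.79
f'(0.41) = -1.27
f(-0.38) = 5.26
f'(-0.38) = 3.26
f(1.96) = 3.84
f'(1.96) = 1.28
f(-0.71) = 3.70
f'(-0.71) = 6.31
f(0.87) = 4.96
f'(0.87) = -2.09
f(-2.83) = -42.81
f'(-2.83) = 42.29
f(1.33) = 4.07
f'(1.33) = -1.58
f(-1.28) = -1.76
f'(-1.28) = 13.20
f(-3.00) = -50.35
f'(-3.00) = 46.40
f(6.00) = 131.54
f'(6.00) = 79.07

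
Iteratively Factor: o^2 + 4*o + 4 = (o + 2)*(o + 2)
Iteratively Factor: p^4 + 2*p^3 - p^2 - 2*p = (p - 1)*(p^3 + 3*p^2 + 2*p) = p*(p - 1)*(p^2 + 3*p + 2) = p*(p - 1)*(p + 2)*(p + 1)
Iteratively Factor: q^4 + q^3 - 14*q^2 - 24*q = (q - 4)*(q^3 + 5*q^2 + 6*q) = (q - 4)*(q + 2)*(q^2 + 3*q) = (q - 4)*(q + 2)*(q + 3)*(q)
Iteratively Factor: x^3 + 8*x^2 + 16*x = (x)*(x^2 + 8*x + 16) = x*(x + 4)*(x + 4)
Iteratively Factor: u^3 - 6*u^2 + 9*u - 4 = (u - 1)*(u^2 - 5*u + 4) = (u - 1)^2*(u - 4)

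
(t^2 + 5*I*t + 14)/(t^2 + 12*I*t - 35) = (t - 2*I)/(t + 5*I)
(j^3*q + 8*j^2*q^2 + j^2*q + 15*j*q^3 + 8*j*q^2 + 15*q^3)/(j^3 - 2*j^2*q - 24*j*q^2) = q*(-j^3 - 8*j^2*q - j^2 - 15*j*q^2 - 8*j*q - 15*q^2)/(j*(-j^2 + 2*j*q + 24*q^2))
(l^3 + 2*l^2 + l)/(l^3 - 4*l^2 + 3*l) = (l^2 + 2*l + 1)/(l^2 - 4*l + 3)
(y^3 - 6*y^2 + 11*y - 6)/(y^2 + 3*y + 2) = (y^3 - 6*y^2 + 11*y - 6)/(y^2 + 3*y + 2)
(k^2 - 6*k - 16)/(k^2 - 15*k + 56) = (k + 2)/(k - 7)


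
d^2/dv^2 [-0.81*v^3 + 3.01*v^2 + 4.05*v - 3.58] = 6.02 - 4.86*v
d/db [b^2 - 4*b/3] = 2*b - 4/3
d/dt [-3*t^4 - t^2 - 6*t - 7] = -12*t^3 - 2*t - 6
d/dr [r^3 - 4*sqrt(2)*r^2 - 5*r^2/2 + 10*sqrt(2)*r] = 3*r^2 - 8*sqrt(2)*r - 5*r + 10*sqrt(2)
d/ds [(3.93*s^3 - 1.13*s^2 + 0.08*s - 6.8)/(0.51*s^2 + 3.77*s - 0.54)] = (2.0043*s^4 + 29.6322*s^3 - 10.6675*s^2 + 8.1564*s + 25.5928)/(0.2601*s^4 + 3.8454*s^3 + 13.6621*s^2 - 4.0716*s + 0.2916)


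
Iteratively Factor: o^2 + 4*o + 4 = (o + 2)*(o + 2)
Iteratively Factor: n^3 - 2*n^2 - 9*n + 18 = (n - 2)*(n^2 - 9) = (n - 2)*(n + 3)*(n - 3)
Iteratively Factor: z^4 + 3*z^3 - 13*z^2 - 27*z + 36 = (z - 1)*(z^3 + 4*z^2 - 9*z - 36) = (z - 3)*(z - 1)*(z^2 + 7*z + 12) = (z - 3)*(z - 1)*(z + 3)*(z + 4)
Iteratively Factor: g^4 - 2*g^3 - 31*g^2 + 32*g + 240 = (g + 4)*(g^3 - 6*g^2 - 7*g + 60) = (g + 3)*(g + 4)*(g^2 - 9*g + 20) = (g - 4)*(g + 3)*(g + 4)*(g - 5)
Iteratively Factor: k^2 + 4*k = (k)*(k + 4)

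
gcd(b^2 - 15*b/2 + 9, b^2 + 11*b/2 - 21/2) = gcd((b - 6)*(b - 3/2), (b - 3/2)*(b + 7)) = b - 3/2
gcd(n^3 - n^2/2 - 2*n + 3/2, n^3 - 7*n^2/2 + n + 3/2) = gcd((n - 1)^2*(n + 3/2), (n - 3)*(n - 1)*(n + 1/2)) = n - 1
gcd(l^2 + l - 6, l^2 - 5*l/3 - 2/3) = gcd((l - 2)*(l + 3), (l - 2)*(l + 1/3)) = l - 2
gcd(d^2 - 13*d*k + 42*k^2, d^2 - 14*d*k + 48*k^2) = d - 6*k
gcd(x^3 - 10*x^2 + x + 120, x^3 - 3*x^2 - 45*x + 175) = x - 5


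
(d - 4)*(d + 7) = d^2 + 3*d - 28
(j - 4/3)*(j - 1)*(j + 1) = j^3 - 4*j^2/3 - j + 4/3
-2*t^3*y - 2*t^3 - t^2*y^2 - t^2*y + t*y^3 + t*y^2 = (-2*t + y)*(t + y)*(t*y + t)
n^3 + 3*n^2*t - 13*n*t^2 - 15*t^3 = (n - 3*t)*(n + t)*(n + 5*t)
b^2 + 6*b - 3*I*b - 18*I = (b + 6)*(b - 3*I)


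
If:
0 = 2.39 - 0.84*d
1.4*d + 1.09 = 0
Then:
No Solution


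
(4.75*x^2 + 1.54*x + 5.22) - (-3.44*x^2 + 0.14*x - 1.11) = 8.19*x^2 + 1.4*x + 6.33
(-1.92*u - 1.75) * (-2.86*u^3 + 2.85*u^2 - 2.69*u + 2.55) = 5.4912*u^4 - 0.467*u^3 + 0.1773*u^2 - 0.1885*u - 4.4625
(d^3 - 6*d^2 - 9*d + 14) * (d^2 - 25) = d^5 - 6*d^4 - 34*d^3 + 164*d^2 + 225*d - 350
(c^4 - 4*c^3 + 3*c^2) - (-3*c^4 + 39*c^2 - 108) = 4*c^4 - 4*c^3 - 36*c^2 + 108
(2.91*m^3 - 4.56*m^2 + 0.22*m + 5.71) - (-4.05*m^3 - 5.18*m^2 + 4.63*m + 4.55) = 6.96*m^3 + 0.62*m^2 - 4.41*m + 1.16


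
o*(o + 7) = o^2 + 7*o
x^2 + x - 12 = (x - 3)*(x + 4)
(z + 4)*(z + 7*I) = z^2 + 4*z + 7*I*z + 28*I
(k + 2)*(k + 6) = k^2 + 8*k + 12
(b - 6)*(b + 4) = b^2 - 2*b - 24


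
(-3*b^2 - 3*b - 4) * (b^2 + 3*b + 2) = -3*b^4 - 12*b^3 - 19*b^2 - 18*b - 8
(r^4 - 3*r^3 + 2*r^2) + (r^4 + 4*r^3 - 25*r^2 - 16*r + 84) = 2*r^4 + r^3 - 23*r^2 - 16*r + 84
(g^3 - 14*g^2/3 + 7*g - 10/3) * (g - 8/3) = g^4 - 22*g^3/3 + 175*g^2/9 - 22*g + 80/9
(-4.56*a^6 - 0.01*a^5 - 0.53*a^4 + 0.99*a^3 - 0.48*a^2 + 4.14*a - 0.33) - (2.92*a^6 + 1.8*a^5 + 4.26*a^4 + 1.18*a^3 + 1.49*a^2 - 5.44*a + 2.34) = -7.48*a^6 - 1.81*a^5 - 4.79*a^4 - 0.19*a^3 - 1.97*a^2 + 9.58*a - 2.67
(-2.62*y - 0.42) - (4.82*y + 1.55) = -7.44*y - 1.97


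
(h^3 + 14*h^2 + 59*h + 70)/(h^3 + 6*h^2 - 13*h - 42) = (h + 5)/(h - 3)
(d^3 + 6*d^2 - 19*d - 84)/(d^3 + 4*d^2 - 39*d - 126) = (d - 4)/(d - 6)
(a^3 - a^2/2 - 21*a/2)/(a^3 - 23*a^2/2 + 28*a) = (a + 3)/(a - 8)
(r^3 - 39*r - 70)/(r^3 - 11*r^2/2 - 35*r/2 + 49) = 2*(r^2 + 7*r + 10)/(2*r^2 + 3*r - 14)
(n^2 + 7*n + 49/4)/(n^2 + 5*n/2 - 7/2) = (n + 7/2)/(n - 1)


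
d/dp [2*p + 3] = 2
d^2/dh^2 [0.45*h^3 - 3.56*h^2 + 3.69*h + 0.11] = 2.7*h - 7.12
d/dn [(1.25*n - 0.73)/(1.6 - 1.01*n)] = (1.275327*n - 2.02032)/(1.01*n - 1.6)^3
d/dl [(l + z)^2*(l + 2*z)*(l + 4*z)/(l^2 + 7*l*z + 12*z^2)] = (2*l^3 + 13*l^2*z + 24*l*z^2 + 13*z^3)/(l^2 + 6*l*z + 9*z^2)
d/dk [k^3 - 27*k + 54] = 3*k^2 - 27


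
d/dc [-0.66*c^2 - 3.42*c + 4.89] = -1.32*c - 3.42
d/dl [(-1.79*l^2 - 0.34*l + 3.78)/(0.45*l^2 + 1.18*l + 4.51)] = (-1.9592*l^2 - 19.5478*l - 5.9938)/(0.2025*l^4 + 1.062*l^3 + 5.4514*l^2 + 10.6436*l + 20.3401)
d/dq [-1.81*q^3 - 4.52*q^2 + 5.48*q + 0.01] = -5.43*q^2 - 9.04*q + 5.48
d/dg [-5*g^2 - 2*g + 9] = -10*g - 2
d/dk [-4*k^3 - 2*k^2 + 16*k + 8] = -12*k^2 - 4*k + 16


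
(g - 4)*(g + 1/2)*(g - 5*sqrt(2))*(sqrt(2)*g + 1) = sqrt(2)*g^4 - 9*g^3 - 7*sqrt(2)*g^3/2 - 7*sqrt(2)*g^2 + 63*g^2/2 + 18*g + 35*sqrt(2)*g/2 + 10*sqrt(2)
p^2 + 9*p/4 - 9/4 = (p - 3/4)*(p + 3)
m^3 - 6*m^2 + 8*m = m*(m - 4)*(m - 2)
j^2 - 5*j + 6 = (j - 3)*(j - 2)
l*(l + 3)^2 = l^3 + 6*l^2 + 9*l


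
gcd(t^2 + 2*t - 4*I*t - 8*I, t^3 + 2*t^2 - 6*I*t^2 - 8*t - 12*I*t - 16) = t^2 + t*(2 - 4*I) - 8*I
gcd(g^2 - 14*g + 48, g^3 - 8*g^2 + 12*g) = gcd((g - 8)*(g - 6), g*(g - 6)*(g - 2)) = g - 6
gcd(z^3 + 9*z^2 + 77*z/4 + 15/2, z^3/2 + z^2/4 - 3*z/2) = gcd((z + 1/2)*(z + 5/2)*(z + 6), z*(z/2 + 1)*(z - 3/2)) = 1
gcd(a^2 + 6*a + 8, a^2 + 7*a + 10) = a + 2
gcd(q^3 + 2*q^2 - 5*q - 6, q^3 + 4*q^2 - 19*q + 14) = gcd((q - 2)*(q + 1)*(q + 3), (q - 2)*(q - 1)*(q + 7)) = q - 2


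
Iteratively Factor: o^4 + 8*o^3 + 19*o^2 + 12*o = (o + 3)*(o^3 + 5*o^2 + 4*o) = (o + 3)*(o + 4)*(o^2 + o) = o*(o + 3)*(o + 4)*(o + 1)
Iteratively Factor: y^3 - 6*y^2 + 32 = (y - 4)*(y^2 - 2*y - 8) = (y - 4)^2*(y + 2)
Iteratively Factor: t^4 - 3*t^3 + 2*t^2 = (t - 2)*(t^3 - t^2) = t*(t - 2)*(t^2 - t) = t*(t - 2)*(t - 1)*(t)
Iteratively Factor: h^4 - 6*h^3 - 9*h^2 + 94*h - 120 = (h - 3)*(h^3 - 3*h^2 - 18*h + 40) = (h - 3)*(h + 4)*(h^2 - 7*h + 10) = (h - 5)*(h - 3)*(h + 4)*(h - 2)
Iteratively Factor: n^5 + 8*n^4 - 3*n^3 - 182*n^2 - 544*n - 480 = (n + 2)*(n^4 + 6*n^3 - 15*n^2 - 152*n - 240) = (n + 2)*(n + 3)*(n^3 + 3*n^2 - 24*n - 80) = (n + 2)*(n + 3)*(n + 4)*(n^2 - n - 20) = (n - 5)*(n + 2)*(n + 3)*(n + 4)*(n + 4)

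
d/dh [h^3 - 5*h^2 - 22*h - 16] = 3*h^2 - 10*h - 22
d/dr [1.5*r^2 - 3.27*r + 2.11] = 3.0*r - 3.27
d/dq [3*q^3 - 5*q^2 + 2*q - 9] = 9*q^2 - 10*q + 2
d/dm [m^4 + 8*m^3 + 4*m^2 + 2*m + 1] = 4*m^3 + 24*m^2 + 8*m + 2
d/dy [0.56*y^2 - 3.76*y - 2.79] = 1.12*y - 3.76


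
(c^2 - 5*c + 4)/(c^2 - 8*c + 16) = (c - 1)/(c - 4)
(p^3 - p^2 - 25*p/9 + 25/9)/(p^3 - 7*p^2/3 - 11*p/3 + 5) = (p - 5/3)/(p - 3)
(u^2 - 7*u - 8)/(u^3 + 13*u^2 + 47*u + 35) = (u - 8)/(u^2 + 12*u + 35)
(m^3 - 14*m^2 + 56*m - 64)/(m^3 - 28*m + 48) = (m - 8)/(m + 6)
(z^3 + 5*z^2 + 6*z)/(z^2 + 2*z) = z + 3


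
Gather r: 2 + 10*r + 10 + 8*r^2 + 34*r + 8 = 8*r^2 + 44*r + 20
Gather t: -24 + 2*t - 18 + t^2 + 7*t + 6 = t^2 + 9*t - 36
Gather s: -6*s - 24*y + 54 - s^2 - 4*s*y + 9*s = -s^2 + s*(3 - 4*y) - 24*y + 54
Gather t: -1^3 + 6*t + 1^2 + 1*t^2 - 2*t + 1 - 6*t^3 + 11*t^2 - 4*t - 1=-6*t^3 + 12*t^2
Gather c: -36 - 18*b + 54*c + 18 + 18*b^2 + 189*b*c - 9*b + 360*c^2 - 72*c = 18*b^2 - 27*b + 360*c^2 + c*(189*b - 18) - 18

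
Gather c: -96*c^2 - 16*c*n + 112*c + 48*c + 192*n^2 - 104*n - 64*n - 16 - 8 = -96*c^2 + c*(160 - 16*n) + 192*n^2 - 168*n - 24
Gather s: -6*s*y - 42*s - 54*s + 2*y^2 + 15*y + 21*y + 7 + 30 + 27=s*(-6*y - 96) + 2*y^2 + 36*y + 64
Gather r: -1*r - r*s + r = -r*s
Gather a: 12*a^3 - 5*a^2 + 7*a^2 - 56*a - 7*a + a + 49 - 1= 12*a^3 + 2*a^2 - 62*a + 48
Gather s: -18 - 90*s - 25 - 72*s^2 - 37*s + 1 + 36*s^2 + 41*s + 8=-36*s^2 - 86*s - 34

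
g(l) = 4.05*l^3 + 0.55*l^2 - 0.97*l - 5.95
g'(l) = 12.15*l^2 + 1.1*l - 0.97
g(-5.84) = -788.19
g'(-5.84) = 406.99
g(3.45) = 163.56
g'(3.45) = 147.44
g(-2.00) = -34.21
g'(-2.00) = 45.43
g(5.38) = 635.42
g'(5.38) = 356.62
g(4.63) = 403.32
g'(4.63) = 264.58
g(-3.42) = -158.21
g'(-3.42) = 137.38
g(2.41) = 51.60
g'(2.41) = 72.25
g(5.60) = 717.11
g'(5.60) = 386.21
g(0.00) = -5.95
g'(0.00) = -0.97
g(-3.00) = -107.44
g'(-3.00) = 105.08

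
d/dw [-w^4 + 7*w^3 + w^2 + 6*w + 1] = -4*w^3 + 21*w^2 + 2*w + 6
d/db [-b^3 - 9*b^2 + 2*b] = -3*b^2 - 18*b + 2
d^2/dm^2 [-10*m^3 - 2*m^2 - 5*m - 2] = -60*m - 4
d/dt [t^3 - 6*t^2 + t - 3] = 3*t^2 - 12*t + 1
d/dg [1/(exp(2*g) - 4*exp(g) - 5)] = 2*(2 - exp(g))*exp(g)/(-exp(2*g) + 4*exp(g) + 5)^2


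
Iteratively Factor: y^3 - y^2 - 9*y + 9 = (y - 3)*(y^2 + 2*y - 3) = (y - 3)*(y + 3)*(y - 1)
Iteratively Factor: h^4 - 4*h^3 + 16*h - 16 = (h - 2)*(h^3 - 2*h^2 - 4*h + 8) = (h - 2)^2*(h^2 - 4) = (h - 2)^2*(h + 2)*(h - 2)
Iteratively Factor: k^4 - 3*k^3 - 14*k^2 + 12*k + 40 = (k + 2)*(k^3 - 5*k^2 - 4*k + 20) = (k - 2)*(k + 2)*(k^2 - 3*k - 10) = (k - 5)*(k - 2)*(k + 2)*(k + 2)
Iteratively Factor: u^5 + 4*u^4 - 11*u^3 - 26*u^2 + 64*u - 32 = (u + 4)*(u^4 - 11*u^2 + 18*u - 8) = (u - 1)*(u + 4)*(u^3 + u^2 - 10*u + 8) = (u - 1)^2*(u + 4)*(u^2 + 2*u - 8) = (u - 2)*(u - 1)^2*(u + 4)*(u + 4)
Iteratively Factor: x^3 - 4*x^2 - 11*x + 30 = (x - 2)*(x^2 - 2*x - 15) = (x - 2)*(x + 3)*(x - 5)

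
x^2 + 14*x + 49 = (x + 7)^2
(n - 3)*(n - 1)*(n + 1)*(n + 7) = n^4 + 4*n^3 - 22*n^2 - 4*n + 21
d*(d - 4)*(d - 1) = d^3 - 5*d^2 + 4*d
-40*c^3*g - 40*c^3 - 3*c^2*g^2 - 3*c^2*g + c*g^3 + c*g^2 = (-8*c + g)*(5*c + g)*(c*g + c)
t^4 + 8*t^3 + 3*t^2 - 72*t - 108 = (t - 3)*(t + 2)*(t + 3)*(t + 6)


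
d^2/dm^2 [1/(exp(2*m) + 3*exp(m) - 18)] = (2*(2*exp(m) + 3)^2*exp(m) - (4*exp(m) + 3)*(exp(2*m) + 3*exp(m) - 18))*exp(m)/(exp(2*m) + 3*exp(m) - 18)^3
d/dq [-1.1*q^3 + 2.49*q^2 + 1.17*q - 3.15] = -3.3*q^2 + 4.98*q + 1.17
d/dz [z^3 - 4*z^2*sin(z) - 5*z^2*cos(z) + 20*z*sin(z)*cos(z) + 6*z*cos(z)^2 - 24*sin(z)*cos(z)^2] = 5*z^2*sin(z) - 4*z^2*cos(z) + 3*z^2 - 8*z*sin(z) - 6*z*sin(2*z) - 10*z*cos(z) + 20*z*cos(2*z) + 10*sin(2*z) - 6*cos(z) + 3*cos(2*z) - 18*cos(3*z) + 3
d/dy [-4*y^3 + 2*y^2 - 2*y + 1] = -12*y^2 + 4*y - 2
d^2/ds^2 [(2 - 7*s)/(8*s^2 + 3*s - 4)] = 2*(-(7*s - 2)*(16*s + 3)^2 + (168*s + 5)*(8*s^2 + 3*s - 4))/(8*s^2 + 3*s - 4)^3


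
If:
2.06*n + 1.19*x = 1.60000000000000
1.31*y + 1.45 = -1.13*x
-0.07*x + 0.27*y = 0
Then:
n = 1.35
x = -0.99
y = -0.26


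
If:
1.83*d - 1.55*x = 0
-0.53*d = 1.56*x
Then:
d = 0.00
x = 0.00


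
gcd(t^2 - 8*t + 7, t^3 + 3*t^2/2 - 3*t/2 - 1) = t - 1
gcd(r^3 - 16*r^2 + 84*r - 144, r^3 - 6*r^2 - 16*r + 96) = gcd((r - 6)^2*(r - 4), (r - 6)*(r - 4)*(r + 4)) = r^2 - 10*r + 24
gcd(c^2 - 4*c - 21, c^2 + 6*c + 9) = c + 3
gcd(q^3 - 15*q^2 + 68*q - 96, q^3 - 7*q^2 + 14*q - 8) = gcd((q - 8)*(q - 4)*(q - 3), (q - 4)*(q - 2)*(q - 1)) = q - 4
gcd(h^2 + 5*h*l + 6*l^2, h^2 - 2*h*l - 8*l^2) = h + 2*l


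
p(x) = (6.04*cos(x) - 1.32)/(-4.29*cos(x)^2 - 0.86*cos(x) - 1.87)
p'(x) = (-8.58*sin(x)*cos(x) - 0.86*sin(x))*(6.04*cos(x) - 1.32)/(-4.29*cos(x)^2 - 0.86*cos(x) - 1.87)^2 - 6.04*sin(x)/(-4.29*cos(x)^2 - 0.86*cos(x) - 1.87)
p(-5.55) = -0.65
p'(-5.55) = 0.18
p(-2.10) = 1.73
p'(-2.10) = -0.01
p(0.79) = -0.64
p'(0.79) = 0.25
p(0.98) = -0.56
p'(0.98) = 0.66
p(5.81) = -0.67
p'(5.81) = -0.02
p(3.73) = 1.54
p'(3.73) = 0.49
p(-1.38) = 0.08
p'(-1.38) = -2.80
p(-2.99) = 1.40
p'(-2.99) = 0.13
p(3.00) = 1.40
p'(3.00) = -0.13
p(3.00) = 1.40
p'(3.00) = -0.13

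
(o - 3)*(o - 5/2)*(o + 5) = o^3 - o^2/2 - 20*o + 75/2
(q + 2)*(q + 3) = q^2 + 5*q + 6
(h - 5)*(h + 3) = h^2 - 2*h - 15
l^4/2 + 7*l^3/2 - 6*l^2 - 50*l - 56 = (l/2 + 1)*(l - 4)*(l + 2)*(l + 7)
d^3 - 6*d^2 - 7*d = d*(d - 7)*(d + 1)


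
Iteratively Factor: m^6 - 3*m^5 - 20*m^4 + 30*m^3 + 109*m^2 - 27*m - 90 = (m - 1)*(m^5 - 2*m^4 - 22*m^3 + 8*m^2 + 117*m + 90) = (m - 1)*(m + 1)*(m^4 - 3*m^3 - 19*m^2 + 27*m + 90) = (m - 3)*(m - 1)*(m + 1)*(m^3 - 19*m - 30) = (m - 5)*(m - 3)*(m - 1)*(m + 1)*(m^2 + 5*m + 6) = (m - 5)*(m - 3)*(m - 1)*(m + 1)*(m + 2)*(m + 3)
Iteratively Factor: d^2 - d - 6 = (d + 2)*(d - 3)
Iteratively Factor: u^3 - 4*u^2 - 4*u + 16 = (u - 4)*(u^2 - 4) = (u - 4)*(u - 2)*(u + 2)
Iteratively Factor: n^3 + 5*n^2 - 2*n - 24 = (n + 3)*(n^2 + 2*n - 8) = (n + 3)*(n + 4)*(n - 2)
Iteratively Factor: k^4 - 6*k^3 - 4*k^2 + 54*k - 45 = (k - 5)*(k^3 - k^2 - 9*k + 9) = (k - 5)*(k - 1)*(k^2 - 9) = (k - 5)*(k - 3)*(k - 1)*(k + 3)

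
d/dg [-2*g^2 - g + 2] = -4*g - 1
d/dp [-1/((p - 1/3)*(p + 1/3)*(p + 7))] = 9*(27*p^2 + 126*p - 1)/(81*p^6 + 1134*p^5 + 3951*p^4 - 252*p^3 - 881*p^2 + 14*p + 49)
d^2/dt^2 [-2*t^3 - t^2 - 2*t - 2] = -12*t - 2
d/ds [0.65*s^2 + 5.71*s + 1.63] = 1.3*s + 5.71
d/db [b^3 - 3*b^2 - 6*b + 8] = 3*b^2 - 6*b - 6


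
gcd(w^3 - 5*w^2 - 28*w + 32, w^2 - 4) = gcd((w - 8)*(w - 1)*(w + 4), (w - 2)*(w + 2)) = 1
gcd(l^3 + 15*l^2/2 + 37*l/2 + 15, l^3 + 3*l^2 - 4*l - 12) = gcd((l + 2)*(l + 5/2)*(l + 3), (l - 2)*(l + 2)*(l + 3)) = l^2 + 5*l + 6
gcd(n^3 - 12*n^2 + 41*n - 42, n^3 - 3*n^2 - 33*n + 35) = n - 7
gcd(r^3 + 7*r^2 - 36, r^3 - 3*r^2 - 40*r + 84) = r^2 + 4*r - 12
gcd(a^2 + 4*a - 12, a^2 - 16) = 1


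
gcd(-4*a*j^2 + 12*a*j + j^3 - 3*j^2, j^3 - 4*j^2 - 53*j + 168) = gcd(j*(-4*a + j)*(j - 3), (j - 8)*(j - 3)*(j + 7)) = j - 3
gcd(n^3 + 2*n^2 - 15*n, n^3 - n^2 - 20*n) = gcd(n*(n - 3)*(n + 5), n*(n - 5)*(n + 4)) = n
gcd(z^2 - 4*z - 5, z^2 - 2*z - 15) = z - 5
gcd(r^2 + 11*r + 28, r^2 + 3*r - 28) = r + 7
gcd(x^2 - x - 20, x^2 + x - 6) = 1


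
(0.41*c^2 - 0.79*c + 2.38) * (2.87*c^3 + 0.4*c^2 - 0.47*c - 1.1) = 1.1767*c^5 - 2.1033*c^4 + 6.3219*c^3 + 0.8723*c^2 - 0.2496*c - 2.618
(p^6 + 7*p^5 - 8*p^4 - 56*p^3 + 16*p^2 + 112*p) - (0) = p^6 + 7*p^5 - 8*p^4 - 56*p^3 + 16*p^2 + 112*p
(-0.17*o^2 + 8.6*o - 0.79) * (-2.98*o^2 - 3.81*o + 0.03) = 0.5066*o^4 - 24.9803*o^3 - 30.4169*o^2 + 3.2679*o - 0.0237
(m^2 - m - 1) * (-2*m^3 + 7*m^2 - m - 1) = -2*m^5 + 9*m^4 - 6*m^3 - 7*m^2 + 2*m + 1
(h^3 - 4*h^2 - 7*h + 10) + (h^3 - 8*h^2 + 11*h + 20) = 2*h^3 - 12*h^2 + 4*h + 30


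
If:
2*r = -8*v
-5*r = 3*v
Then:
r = 0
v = 0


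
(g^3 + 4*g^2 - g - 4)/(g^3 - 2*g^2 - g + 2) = (g + 4)/(g - 2)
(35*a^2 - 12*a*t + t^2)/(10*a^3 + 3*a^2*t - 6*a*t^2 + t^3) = (-7*a + t)/(-2*a^2 - a*t + t^2)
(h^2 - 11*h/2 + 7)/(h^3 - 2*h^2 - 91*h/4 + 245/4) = 2*(h - 2)/(2*h^2 + 3*h - 35)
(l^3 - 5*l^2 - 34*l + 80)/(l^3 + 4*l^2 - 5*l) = (l^2 - 10*l + 16)/(l*(l - 1))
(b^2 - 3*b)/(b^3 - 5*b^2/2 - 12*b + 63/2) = 2*b/(2*b^2 + b - 21)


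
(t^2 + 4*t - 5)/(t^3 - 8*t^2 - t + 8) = (t + 5)/(t^2 - 7*t - 8)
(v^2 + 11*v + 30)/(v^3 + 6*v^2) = (v + 5)/v^2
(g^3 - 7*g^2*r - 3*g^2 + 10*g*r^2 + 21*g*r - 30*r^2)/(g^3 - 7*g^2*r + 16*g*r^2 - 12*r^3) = (g^2 - 5*g*r - 3*g + 15*r)/(g^2 - 5*g*r + 6*r^2)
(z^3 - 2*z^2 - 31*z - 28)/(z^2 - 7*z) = z + 5 + 4/z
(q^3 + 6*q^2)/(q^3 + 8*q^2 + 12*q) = q/(q + 2)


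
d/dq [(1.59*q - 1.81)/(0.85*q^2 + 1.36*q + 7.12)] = (-1.3515*q^2 + 3.077*q + 13.7824)/(0.7225*q^4 + 2.312*q^3 + 13.9536*q^2 + 19.3664*q + 50.6944)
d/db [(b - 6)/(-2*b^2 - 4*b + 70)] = (-b^2/2 - b + (b - 6)*(b + 1) + 35/2)/(b^2 + 2*b - 35)^2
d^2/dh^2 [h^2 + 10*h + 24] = 2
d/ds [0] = 0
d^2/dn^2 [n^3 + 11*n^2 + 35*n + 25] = 6*n + 22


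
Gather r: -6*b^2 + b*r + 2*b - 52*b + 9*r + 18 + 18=-6*b^2 - 50*b + r*(b + 9) + 36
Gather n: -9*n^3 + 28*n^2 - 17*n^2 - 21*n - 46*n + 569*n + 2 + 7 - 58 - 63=-9*n^3 + 11*n^2 + 502*n - 112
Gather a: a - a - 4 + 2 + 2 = 0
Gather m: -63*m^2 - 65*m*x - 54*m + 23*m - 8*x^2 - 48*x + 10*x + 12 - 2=-63*m^2 + m*(-65*x - 31) - 8*x^2 - 38*x + 10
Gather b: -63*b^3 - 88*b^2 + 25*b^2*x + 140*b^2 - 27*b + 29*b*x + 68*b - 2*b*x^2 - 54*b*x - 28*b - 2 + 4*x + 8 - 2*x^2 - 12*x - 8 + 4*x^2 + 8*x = -63*b^3 + b^2*(25*x + 52) + b*(-2*x^2 - 25*x + 13) + 2*x^2 - 2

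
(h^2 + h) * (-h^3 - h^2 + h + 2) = -h^5 - 2*h^4 + 3*h^2 + 2*h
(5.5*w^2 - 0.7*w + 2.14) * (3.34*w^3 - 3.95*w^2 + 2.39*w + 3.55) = 18.37*w^5 - 24.063*w^4 + 23.0576*w^3 + 9.399*w^2 + 2.6296*w + 7.597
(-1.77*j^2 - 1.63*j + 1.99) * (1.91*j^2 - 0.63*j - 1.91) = -3.3807*j^4 - 1.9982*j^3 + 8.2085*j^2 + 1.8596*j - 3.8009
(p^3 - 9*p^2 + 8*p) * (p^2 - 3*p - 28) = p^5 - 12*p^4 + 7*p^3 + 228*p^2 - 224*p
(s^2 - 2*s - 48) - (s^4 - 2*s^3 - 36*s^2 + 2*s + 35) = -s^4 + 2*s^3 + 37*s^2 - 4*s - 83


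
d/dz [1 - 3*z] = -3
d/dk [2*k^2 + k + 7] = 4*k + 1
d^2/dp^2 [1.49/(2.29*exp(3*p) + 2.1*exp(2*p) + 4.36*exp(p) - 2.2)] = (1.49*(6.87*exp(2*p) + 4.2*exp(p) + 4.36)*(13.74*exp(2*p) + 8.4*exp(p) + 8.72)*exp(p) - (30.7089*exp(2*p) + 12.516*exp(p) + 6.4964)*(2.29*exp(3*p) + 2.1*exp(2*p) + 4.36*exp(p) - 2.2))*exp(p)/(2.29*exp(3*p) + 2.1*exp(2*p) + 4.36*exp(p) - 2.2)^3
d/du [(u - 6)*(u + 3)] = 2*u - 3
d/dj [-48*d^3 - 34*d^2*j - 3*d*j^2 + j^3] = -34*d^2 - 6*d*j + 3*j^2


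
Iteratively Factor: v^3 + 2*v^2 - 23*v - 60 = (v + 3)*(v^2 - v - 20) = (v + 3)*(v + 4)*(v - 5)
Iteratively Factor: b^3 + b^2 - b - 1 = (b + 1)*(b^2 - 1) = (b - 1)*(b + 1)*(b + 1)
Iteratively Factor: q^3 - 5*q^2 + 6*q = (q - 3)*(q^2 - 2*q) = (q - 3)*(q - 2)*(q)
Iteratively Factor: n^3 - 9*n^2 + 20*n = (n - 4)*(n^2 - 5*n) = n*(n - 4)*(n - 5)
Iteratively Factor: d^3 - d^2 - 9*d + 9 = (d - 3)*(d^2 + 2*d - 3) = (d - 3)*(d + 3)*(d - 1)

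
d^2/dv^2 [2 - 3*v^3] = -18*v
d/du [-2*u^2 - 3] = -4*u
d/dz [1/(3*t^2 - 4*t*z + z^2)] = 2*(2*t - z)/(3*t^2 - 4*t*z + z^2)^2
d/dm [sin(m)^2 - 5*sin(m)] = (2*sin(m) - 5)*cos(m)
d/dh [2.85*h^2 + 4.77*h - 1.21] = 5.7*h + 4.77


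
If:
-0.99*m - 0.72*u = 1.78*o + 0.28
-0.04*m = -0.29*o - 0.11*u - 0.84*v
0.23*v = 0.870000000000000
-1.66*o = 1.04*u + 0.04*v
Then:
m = 14.25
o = -22.65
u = 36.00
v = 3.78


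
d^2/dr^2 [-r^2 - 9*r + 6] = -2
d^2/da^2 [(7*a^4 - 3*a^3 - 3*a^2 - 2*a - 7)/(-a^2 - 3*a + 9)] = 2*(-7*a^6 - 63*a^5 + 1559*a^3 - 3543*a^2 + 846*a + 423)/(a^6 + 9*a^5 - 135*a^3 + 729*a - 729)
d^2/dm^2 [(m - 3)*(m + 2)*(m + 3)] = 6*m + 4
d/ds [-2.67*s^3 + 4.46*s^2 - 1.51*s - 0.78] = -8.01*s^2 + 8.92*s - 1.51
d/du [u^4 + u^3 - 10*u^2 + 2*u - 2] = 4*u^3 + 3*u^2 - 20*u + 2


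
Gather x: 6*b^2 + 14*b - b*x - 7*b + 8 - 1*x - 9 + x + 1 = 6*b^2 - b*x + 7*b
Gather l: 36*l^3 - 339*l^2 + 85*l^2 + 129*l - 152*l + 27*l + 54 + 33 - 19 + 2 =36*l^3 - 254*l^2 + 4*l + 70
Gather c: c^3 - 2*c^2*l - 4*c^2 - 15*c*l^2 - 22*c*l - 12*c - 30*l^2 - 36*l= c^3 + c^2*(-2*l - 4) + c*(-15*l^2 - 22*l - 12) - 30*l^2 - 36*l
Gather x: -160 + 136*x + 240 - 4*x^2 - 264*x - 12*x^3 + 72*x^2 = -12*x^3 + 68*x^2 - 128*x + 80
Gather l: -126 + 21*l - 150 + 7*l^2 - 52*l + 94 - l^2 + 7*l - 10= 6*l^2 - 24*l - 192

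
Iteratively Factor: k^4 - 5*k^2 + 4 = (k + 2)*(k^3 - 2*k^2 - k + 2) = (k + 1)*(k + 2)*(k^2 - 3*k + 2) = (k - 1)*(k + 1)*(k + 2)*(k - 2)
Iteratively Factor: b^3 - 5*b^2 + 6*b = (b - 2)*(b^2 - 3*b) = (b - 3)*(b - 2)*(b)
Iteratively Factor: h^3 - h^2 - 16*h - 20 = (h + 2)*(h^2 - 3*h - 10) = (h - 5)*(h + 2)*(h + 2)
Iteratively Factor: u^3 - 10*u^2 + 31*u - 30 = (u - 5)*(u^2 - 5*u + 6) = (u - 5)*(u - 2)*(u - 3)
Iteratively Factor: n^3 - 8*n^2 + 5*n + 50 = (n - 5)*(n^2 - 3*n - 10) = (n - 5)^2*(n + 2)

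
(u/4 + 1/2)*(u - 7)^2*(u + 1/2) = u^4/4 - 23*u^3/8 + 15*u^2/4 + 217*u/8 + 49/4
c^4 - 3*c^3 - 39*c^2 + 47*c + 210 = (c - 7)*(c - 3)*(c + 2)*(c + 5)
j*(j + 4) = j^2 + 4*j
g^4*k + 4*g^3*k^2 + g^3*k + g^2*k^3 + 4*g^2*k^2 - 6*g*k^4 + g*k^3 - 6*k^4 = (g - k)*(g + 2*k)*(g + 3*k)*(g*k + k)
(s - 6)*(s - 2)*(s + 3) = s^3 - 5*s^2 - 12*s + 36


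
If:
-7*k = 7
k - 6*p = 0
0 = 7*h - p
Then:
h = -1/42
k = -1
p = -1/6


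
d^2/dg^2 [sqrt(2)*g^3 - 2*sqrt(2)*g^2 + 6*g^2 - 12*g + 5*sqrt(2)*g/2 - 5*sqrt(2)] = 6*sqrt(2)*g - 4*sqrt(2) + 12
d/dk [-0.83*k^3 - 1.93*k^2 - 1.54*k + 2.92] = -2.49*k^2 - 3.86*k - 1.54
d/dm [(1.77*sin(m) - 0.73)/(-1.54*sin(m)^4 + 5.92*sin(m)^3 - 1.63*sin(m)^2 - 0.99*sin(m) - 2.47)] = (8.1774*sin(m)^4 - 25.4536*sin(m)^3 + 15.8499*sin(m)^2 - 2.3798*sin(m) - 5.0946)*cos(m)/(2.3716*sin(m)^8 - 18.2336*sin(m)^7 + 40.0668*sin(m)^6 - 16.25*sin(m)^5 - 1.4571*sin(m)^4 - 26.0174*sin(m)^3 + 9.0323*sin(m)^2 + 4.8906*sin(m) + 6.1009)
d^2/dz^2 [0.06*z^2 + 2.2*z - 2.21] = 0.120000000000000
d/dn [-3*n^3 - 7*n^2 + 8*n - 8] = -9*n^2 - 14*n + 8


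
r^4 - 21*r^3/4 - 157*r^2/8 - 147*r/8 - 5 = (r - 8)*(r + 1/2)*(r + 1)*(r + 5/4)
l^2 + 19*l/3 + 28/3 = (l + 7/3)*(l + 4)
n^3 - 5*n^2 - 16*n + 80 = (n - 5)*(n - 4)*(n + 4)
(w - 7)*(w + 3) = w^2 - 4*w - 21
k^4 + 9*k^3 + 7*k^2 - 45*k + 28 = (k - 1)^2*(k + 4)*(k + 7)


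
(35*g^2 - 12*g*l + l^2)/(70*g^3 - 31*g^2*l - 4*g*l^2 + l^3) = (5*g - l)/(10*g^2 - 3*g*l - l^2)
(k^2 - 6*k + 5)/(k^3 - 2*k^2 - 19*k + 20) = 1/(k + 4)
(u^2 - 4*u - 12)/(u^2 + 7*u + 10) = (u - 6)/(u + 5)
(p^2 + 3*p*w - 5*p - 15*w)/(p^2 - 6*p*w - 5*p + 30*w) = (p + 3*w)/(p - 6*w)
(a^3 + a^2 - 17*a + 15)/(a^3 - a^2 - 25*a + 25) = (a - 3)/(a - 5)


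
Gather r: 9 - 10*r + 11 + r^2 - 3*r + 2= r^2 - 13*r + 22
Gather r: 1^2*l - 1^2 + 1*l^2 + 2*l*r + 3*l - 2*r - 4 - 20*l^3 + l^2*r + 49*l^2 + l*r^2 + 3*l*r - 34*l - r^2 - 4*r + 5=-20*l^3 + 50*l^2 - 30*l + r^2*(l - 1) + r*(l^2 + 5*l - 6)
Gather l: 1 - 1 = 0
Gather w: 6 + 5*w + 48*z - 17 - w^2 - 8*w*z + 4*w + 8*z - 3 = -w^2 + w*(9 - 8*z) + 56*z - 14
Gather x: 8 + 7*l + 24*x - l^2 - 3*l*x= -l^2 + 7*l + x*(24 - 3*l) + 8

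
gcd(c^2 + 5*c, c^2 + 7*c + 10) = c + 5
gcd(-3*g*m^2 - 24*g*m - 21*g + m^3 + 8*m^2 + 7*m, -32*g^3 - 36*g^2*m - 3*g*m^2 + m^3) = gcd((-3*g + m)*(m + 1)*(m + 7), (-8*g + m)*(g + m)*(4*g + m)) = 1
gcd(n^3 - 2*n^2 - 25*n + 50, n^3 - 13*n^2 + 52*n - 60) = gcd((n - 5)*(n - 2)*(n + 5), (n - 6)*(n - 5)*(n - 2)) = n^2 - 7*n + 10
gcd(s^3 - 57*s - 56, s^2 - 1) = s + 1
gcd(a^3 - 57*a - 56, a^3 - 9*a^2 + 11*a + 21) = a + 1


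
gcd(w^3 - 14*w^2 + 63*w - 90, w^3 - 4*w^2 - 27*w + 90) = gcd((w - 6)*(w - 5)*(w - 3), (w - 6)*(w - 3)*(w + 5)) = w^2 - 9*w + 18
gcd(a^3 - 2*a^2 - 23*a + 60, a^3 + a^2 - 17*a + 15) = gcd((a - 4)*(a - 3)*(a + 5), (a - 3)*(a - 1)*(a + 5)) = a^2 + 2*a - 15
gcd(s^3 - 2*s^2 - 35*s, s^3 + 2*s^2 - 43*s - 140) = s^2 - 2*s - 35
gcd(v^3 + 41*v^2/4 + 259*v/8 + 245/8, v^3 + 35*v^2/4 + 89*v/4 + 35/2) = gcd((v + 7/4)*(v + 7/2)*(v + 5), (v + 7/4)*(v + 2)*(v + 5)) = v^2 + 27*v/4 + 35/4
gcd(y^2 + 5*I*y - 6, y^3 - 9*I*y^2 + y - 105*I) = y + 3*I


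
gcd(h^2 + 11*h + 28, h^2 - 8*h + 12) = 1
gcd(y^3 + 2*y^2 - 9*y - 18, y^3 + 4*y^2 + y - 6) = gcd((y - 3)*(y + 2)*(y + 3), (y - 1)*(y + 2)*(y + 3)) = y^2 + 5*y + 6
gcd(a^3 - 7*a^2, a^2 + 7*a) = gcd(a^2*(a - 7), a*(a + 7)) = a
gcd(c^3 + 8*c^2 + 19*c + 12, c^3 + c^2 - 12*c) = c + 4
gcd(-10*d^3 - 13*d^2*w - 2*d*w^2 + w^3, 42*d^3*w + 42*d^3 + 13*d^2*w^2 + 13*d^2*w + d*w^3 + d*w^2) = 1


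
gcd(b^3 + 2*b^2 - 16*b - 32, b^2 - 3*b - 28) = b + 4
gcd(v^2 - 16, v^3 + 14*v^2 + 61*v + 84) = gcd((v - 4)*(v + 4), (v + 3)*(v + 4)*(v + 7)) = v + 4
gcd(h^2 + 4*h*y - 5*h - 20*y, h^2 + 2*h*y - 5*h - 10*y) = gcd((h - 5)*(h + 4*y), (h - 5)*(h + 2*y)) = h - 5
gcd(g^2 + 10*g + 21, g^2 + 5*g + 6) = g + 3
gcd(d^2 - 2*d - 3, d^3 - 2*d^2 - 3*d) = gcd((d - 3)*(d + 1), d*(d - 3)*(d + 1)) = d^2 - 2*d - 3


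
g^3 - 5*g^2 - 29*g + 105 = (g - 7)*(g - 3)*(g + 5)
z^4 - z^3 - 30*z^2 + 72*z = z*(z - 4)*(z - 3)*(z + 6)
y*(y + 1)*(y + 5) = y^3 + 6*y^2 + 5*y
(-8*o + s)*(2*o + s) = -16*o^2 - 6*o*s + s^2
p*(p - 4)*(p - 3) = p^3 - 7*p^2 + 12*p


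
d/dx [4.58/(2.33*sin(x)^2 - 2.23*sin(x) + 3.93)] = (10.2134 - 21.3428*sin(x))*cos(x)/(2.33*sin(x)^2 - 2.23*sin(x) + 3.93)^2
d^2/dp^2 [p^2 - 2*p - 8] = 2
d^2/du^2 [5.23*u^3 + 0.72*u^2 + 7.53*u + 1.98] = 31.38*u + 1.44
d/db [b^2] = 2*b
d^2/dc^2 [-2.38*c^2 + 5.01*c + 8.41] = -4.76000000000000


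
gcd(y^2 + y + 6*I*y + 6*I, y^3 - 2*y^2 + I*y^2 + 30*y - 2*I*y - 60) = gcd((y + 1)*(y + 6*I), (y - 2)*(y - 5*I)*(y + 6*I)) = y + 6*I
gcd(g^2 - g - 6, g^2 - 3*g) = g - 3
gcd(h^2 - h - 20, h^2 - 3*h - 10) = h - 5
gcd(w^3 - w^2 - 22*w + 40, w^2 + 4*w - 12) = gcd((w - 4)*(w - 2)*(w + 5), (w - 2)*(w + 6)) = w - 2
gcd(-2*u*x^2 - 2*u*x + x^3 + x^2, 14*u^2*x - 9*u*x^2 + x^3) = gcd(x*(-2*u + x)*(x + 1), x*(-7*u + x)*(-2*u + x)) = -2*u*x + x^2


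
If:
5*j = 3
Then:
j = 3/5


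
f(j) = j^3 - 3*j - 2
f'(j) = 3*j^2 - 3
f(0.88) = -3.96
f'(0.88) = -0.68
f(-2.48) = -9.81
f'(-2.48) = 15.45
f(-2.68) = -13.21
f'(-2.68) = 18.55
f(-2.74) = -14.35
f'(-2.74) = 19.52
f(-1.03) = -0.00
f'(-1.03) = 0.18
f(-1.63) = -1.44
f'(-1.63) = 4.97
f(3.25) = 22.58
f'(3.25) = 28.69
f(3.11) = 18.75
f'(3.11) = 26.02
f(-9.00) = -704.00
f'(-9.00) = 240.00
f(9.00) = 700.00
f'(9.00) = 240.00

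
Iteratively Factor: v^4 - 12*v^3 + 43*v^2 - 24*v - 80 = (v - 4)*(v^3 - 8*v^2 + 11*v + 20) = (v - 4)^2*(v^2 - 4*v - 5) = (v - 5)*(v - 4)^2*(v + 1)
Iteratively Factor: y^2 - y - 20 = (y + 4)*(y - 5)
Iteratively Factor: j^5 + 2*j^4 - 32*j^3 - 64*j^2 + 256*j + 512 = (j + 4)*(j^4 - 2*j^3 - 24*j^2 + 32*j + 128) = (j - 4)*(j + 4)*(j^3 + 2*j^2 - 16*j - 32) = (j - 4)*(j + 4)^2*(j^2 - 2*j - 8) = (j - 4)*(j + 2)*(j + 4)^2*(j - 4)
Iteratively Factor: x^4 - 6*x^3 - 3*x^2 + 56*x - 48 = (x - 4)*(x^3 - 2*x^2 - 11*x + 12) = (x - 4)*(x + 3)*(x^2 - 5*x + 4) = (x - 4)^2*(x + 3)*(x - 1)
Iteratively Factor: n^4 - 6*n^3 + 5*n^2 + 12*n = (n - 4)*(n^3 - 2*n^2 - 3*n) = n*(n - 4)*(n^2 - 2*n - 3) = n*(n - 4)*(n - 3)*(n + 1)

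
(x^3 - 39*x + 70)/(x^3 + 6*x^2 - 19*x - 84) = (x^2 - 7*x + 10)/(x^2 - x - 12)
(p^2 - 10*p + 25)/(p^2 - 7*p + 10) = (p - 5)/(p - 2)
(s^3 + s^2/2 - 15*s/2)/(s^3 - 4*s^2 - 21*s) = (s - 5/2)/(s - 7)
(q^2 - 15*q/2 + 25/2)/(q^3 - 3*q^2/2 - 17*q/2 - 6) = (-2*q^2 + 15*q - 25)/(-2*q^3 + 3*q^2 + 17*q + 12)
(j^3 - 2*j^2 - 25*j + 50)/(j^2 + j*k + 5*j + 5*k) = (j^2 - 7*j + 10)/(j + k)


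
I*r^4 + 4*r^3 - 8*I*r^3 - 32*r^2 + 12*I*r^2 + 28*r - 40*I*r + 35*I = (r - 7)*(r - 5*I)*(r + I)*(I*r - I)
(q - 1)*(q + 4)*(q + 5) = q^3 + 8*q^2 + 11*q - 20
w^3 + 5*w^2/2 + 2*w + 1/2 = (w + 1/2)*(w + 1)^2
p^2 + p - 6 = (p - 2)*(p + 3)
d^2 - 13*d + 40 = (d - 8)*(d - 5)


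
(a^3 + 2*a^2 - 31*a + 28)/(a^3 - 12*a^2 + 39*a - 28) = (a + 7)/(a - 7)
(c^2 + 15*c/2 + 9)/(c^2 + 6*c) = (c + 3/2)/c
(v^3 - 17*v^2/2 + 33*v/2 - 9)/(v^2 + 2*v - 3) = (v^2 - 15*v/2 + 9)/(v + 3)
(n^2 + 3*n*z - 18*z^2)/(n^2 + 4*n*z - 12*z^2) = (-n + 3*z)/(-n + 2*z)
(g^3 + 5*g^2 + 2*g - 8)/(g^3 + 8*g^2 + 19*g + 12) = (g^2 + g - 2)/(g^2 + 4*g + 3)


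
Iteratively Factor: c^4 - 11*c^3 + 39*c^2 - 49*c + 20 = (c - 1)*(c^3 - 10*c^2 + 29*c - 20) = (c - 4)*(c - 1)*(c^2 - 6*c + 5) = (c - 4)*(c - 1)^2*(c - 5)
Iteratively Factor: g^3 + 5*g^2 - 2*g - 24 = (g + 4)*(g^2 + g - 6) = (g + 3)*(g + 4)*(g - 2)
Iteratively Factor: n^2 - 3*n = (n - 3)*(n)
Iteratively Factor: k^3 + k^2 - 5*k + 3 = (k - 1)*(k^2 + 2*k - 3) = (k - 1)^2*(k + 3)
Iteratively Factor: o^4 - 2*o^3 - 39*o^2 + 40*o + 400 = (o + 4)*(o^3 - 6*o^2 - 15*o + 100) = (o - 5)*(o + 4)*(o^2 - o - 20) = (o - 5)^2*(o + 4)*(o + 4)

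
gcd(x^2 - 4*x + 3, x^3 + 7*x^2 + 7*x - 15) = x - 1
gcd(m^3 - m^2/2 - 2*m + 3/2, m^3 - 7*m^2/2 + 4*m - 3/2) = m^2 - 2*m + 1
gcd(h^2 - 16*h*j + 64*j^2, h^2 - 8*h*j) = h - 8*j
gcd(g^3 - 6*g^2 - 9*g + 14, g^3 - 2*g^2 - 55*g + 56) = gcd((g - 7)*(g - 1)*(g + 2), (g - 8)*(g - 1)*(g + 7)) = g - 1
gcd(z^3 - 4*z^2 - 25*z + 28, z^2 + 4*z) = z + 4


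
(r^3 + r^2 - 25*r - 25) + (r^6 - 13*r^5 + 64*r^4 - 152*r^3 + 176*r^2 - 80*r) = r^6 - 13*r^5 + 64*r^4 - 151*r^3 + 177*r^2 - 105*r - 25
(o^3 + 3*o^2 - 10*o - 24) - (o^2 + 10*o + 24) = o^3 + 2*o^2 - 20*o - 48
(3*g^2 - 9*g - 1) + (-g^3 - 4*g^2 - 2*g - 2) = -g^3 - g^2 - 11*g - 3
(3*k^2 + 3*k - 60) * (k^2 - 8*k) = 3*k^4 - 21*k^3 - 84*k^2 + 480*k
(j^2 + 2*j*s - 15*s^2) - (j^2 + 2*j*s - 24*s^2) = 9*s^2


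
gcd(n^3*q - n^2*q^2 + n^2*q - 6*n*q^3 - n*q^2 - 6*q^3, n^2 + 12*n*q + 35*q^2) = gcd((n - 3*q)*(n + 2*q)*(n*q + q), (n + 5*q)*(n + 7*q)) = 1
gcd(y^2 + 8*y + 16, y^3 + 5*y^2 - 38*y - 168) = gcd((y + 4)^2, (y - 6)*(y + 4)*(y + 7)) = y + 4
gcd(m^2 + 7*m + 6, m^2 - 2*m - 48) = m + 6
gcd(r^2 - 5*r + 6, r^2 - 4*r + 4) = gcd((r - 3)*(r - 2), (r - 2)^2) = r - 2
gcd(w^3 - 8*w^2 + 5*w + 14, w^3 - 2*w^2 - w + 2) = w^2 - w - 2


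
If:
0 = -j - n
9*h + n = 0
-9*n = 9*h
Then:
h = 0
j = 0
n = 0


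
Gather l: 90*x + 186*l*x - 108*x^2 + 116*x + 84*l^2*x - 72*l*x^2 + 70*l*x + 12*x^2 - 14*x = 84*l^2*x + l*(-72*x^2 + 256*x) - 96*x^2 + 192*x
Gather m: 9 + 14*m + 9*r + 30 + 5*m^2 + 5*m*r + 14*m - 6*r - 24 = 5*m^2 + m*(5*r + 28) + 3*r + 15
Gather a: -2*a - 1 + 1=-2*a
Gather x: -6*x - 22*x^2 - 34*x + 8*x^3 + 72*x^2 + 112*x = 8*x^3 + 50*x^2 + 72*x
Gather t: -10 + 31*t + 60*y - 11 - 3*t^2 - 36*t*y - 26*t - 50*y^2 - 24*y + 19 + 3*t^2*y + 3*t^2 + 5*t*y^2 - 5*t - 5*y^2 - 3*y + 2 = 3*t^2*y + t*(5*y^2 - 36*y) - 55*y^2 + 33*y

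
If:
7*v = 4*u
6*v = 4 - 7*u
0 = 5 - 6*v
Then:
No Solution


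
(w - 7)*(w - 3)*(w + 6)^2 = w^4 + 2*w^3 - 63*w^2 - 108*w + 756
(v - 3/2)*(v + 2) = v^2 + v/2 - 3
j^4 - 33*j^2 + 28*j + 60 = (j - 5)*(j - 2)*(j + 1)*(j + 6)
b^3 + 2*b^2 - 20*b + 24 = (b - 2)^2*(b + 6)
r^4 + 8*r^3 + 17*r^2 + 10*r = r*(r + 1)*(r + 2)*(r + 5)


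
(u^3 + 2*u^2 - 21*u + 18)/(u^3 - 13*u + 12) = (u + 6)/(u + 4)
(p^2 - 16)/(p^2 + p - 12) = (p - 4)/(p - 3)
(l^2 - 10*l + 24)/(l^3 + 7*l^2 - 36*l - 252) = (l - 4)/(l^2 + 13*l + 42)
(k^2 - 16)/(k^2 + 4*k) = (k - 4)/k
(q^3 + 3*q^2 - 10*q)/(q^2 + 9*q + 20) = q*(q - 2)/(q + 4)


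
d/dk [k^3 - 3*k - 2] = 3*k^2 - 3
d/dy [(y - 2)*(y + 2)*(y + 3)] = 3*y^2 + 6*y - 4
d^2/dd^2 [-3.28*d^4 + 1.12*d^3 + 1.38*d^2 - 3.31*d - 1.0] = -39.36*d^2 + 6.72*d + 2.76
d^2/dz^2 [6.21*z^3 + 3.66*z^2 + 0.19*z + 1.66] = 37.26*z + 7.32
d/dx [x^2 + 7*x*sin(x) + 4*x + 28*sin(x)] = 7*x*cos(x) + 2*x + 7*sin(x) + 28*cos(x) + 4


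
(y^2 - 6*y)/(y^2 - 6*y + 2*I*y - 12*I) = y/(y + 2*I)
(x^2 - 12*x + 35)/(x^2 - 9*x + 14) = (x - 5)/(x - 2)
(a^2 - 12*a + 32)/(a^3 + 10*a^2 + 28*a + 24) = (a^2 - 12*a + 32)/(a^3 + 10*a^2 + 28*a + 24)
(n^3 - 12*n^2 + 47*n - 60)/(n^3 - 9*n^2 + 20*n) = (n - 3)/n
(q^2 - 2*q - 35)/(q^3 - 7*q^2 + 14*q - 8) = (q^2 - 2*q - 35)/(q^3 - 7*q^2 + 14*q - 8)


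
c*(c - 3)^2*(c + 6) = c^4 - 27*c^2 + 54*c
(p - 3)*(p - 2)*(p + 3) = p^3 - 2*p^2 - 9*p + 18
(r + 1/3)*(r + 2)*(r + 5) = r^3 + 22*r^2/3 + 37*r/3 + 10/3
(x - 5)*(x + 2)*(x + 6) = x^3 + 3*x^2 - 28*x - 60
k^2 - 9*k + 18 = (k - 6)*(k - 3)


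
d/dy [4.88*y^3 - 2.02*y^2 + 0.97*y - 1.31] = 14.64*y^2 - 4.04*y + 0.97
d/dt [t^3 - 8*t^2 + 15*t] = 3*t^2 - 16*t + 15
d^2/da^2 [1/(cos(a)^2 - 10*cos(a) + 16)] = (-8*sin(a)^4 + 76*sin(a)^2 - 395*cos(a) + 15*cos(3*a) + 268)/(2*(cos(a) - 8)^3*(cos(a) - 2)^3)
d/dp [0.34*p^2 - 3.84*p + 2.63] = 0.68*p - 3.84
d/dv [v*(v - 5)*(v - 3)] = 3*v^2 - 16*v + 15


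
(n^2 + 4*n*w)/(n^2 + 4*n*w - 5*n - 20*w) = n/(n - 5)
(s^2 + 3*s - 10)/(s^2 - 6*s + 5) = (s^2 + 3*s - 10)/(s^2 - 6*s + 5)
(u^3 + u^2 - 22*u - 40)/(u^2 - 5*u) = u + 6 + 8/u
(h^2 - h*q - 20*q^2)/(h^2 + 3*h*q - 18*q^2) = (h^2 - h*q - 20*q^2)/(h^2 + 3*h*q - 18*q^2)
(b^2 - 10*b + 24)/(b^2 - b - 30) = (b - 4)/(b + 5)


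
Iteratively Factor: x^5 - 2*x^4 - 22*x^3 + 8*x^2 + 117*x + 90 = (x - 3)*(x^4 + x^3 - 19*x^2 - 49*x - 30) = (x - 3)*(x + 2)*(x^3 - x^2 - 17*x - 15) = (x - 5)*(x - 3)*(x + 2)*(x^2 + 4*x + 3) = (x - 5)*(x - 3)*(x + 1)*(x + 2)*(x + 3)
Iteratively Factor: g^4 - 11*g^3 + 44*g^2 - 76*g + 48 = (g - 3)*(g^3 - 8*g^2 + 20*g - 16) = (g - 3)*(g - 2)*(g^2 - 6*g + 8) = (g - 4)*(g - 3)*(g - 2)*(g - 2)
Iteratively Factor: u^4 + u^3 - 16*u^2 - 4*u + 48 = (u - 3)*(u^3 + 4*u^2 - 4*u - 16) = (u - 3)*(u - 2)*(u^2 + 6*u + 8) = (u - 3)*(u - 2)*(u + 2)*(u + 4)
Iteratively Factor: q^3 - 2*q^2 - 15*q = (q)*(q^2 - 2*q - 15) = q*(q + 3)*(q - 5)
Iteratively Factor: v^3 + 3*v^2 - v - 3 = (v + 3)*(v^2 - 1) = (v - 1)*(v + 3)*(v + 1)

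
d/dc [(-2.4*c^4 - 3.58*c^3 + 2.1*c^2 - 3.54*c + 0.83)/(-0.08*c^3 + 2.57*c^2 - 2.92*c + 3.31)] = (0.192*c^6 - 12.336*c^5 + 11.9914*c^4 - 11.4352*c^3 - 32.3844*c^2 + 9.6358*c - 9.2938)/(0.0064*c^6 - 0.4112*c^5 + 7.0721*c^4 - 15.5384*c^3 + 25.5398*c^2 - 19.3304*c + 10.9561)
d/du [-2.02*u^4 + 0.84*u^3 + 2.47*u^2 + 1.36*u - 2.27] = -8.08*u^3 + 2.52*u^2 + 4.94*u + 1.36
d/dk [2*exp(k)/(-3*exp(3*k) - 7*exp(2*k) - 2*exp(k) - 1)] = (12*exp(3*k) + 14*exp(2*k) - 2)*exp(k)/(9*exp(6*k) + 42*exp(5*k) + 61*exp(4*k) + 34*exp(3*k) + 18*exp(2*k) + 4*exp(k) + 1)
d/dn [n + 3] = 1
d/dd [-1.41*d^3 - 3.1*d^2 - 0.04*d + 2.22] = -4.23*d^2 - 6.2*d - 0.04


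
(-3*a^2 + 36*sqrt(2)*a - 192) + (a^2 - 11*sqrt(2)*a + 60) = -2*a^2 + 25*sqrt(2)*a - 132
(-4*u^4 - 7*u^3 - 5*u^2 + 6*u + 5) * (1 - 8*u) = 32*u^5 + 52*u^4 + 33*u^3 - 53*u^2 - 34*u + 5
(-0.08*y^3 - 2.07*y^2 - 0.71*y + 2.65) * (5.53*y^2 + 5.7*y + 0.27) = -0.4424*y^5 - 11.9031*y^4 - 15.7469*y^3 + 10.0486*y^2 + 14.9133*y + 0.7155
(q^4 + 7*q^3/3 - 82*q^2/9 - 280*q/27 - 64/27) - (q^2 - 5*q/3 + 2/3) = q^4 + 7*q^3/3 - 91*q^2/9 - 235*q/27 - 82/27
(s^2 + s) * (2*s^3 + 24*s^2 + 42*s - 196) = 2*s^5 + 26*s^4 + 66*s^3 - 154*s^2 - 196*s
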